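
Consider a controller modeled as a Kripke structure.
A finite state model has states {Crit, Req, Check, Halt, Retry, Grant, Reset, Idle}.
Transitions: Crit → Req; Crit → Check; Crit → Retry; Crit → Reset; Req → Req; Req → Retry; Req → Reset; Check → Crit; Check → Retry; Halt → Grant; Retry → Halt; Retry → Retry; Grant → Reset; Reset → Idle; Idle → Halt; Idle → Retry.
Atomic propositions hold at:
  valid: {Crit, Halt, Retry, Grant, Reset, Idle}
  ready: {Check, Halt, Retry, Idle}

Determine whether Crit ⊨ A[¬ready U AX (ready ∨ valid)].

No

Sat(¬ready) = {Crit, Req, Grant, Reset}
Sat(ready ∨ valid) = {Crit, Check, Halt, Retry, Grant, Reset, Idle}
Sat(AX (ready ∨ valid)) = {s : every successor in {Crit, Check, Halt, Retry, Grant, Reset, Idle}} = {Check, Halt, Retry, Grant, Reset, Idle}
A[¬ready U AX (ready ∨ valid)]: least fixpoint, start Z0 = Sat(AX (ready ∨ valid)) = {Check, Halt, Retry, Grant, Reset, Idle}, add states in Sat(¬ready) with every successor in Z. Already a fixed point.
Sat(A[¬ready U AX (ready ∨ valid)]) = {Check, Halt, Retry, Grant, Reset, Idle}
Crit ∉ Sat(A[¬ready U AX (ready ∨ valid)]) = {Check, Halt, Retry, Grant, Reset, Idle}, so the formula does not hold at Crit.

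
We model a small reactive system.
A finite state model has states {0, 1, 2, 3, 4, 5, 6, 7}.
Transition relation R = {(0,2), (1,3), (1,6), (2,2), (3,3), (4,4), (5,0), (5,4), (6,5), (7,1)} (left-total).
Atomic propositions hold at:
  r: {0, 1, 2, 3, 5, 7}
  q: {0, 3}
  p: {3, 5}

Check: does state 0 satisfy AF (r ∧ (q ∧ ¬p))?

Yes

Sat(¬p) = {0, 1, 2, 4, 6, 7}
Sat(q ∧ ¬p) = {0}
Sat(r ∧ (q ∧ ¬p)) = {0}
AF (r ∧ (q ∧ ¬p)): least fixpoint, start Z0 = {0}, add states with every successor in Z. Already a fixed point.
Sat(AF (r ∧ (q ∧ ¬p))) = {0}
0 ∈ Sat(AF (r ∧ (q ∧ ¬p))) = {0}, so the formula holds at 0.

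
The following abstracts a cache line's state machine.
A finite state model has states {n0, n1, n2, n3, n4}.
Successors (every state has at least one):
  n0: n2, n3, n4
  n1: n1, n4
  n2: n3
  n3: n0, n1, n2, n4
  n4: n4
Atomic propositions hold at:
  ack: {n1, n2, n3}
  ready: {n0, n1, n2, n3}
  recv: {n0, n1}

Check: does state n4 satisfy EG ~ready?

Yes

Sat(~ready) = {n4}
EG ~ready: greatest fixpoint, start Z0 = {n4}, keep only states in Sat with some successor in Z. Already a fixed point.
Sat(EG ~ready) = {n4}
n4 ∈ Sat(EG ~ready) = {n4}, so the formula holds at n4.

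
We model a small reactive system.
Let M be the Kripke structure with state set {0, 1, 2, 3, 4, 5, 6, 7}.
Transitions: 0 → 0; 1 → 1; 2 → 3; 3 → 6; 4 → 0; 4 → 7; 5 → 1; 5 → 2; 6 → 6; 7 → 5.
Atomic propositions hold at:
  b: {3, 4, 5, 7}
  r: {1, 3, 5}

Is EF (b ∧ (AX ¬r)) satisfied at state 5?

Sat(¬r) = {0, 2, 4, 6, 7}
Sat(AX ¬r) = {s : every successor in {0, 2, 4, 6, 7}} = {0, 3, 4, 6}
Sat(b ∧ (AX ¬r)) = {3, 4}
EF (b ∧ (AX ¬r)): least fixpoint, start Z0 = {3, 4}, add states with some successor in Z. Z1 = {2, 3, 4}; Z2 = {2, 3, 4, 5}; Z3 = {2, 3, 4, 5, 7}; fixed.
Sat(EF (b ∧ (AX ¬r))) = {2, 3, 4, 5, 7}
5 ∈ Sat(EF (b ∧ (AX ¬r))) = {2, 3, 4, 5, 7}, so the formula holds at 5.

Yes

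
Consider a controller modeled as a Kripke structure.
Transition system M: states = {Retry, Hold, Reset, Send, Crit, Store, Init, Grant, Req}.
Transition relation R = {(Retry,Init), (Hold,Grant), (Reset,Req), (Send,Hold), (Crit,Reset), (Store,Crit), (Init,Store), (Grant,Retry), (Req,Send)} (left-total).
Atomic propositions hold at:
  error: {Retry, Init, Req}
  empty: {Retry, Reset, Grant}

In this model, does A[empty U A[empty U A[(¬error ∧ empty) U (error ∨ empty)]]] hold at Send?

No

Sat(¬error) = {Hold, Reset, Send, Crit, Store, Grant}
Sat(¬error ∧ empty) = {Reset, Grant}
Sat(error ∨ empty) = {Retry, Reset, Init, Grant, Req}
A[(¬error ∧ empty) U (error ∨ empty)]: least fixpoint, start Z0 = Sat((error ∨ empty)) = {Retry, Reset, Init, Grant, Req}, add states in Sat(¬error ∧ empty) with every successor in Z. Already a fixed point.
Sat(A[(¬error ∧ empty) U (error ∨ empty)]) = {Retry, Reset, Init, Grant, Req}
A[empty U A[(¬error ∧ empty) U (error ∨ empty)]]: least fixpoint, start Z0 = Sat(A[(¬error ∧ empty) U (error ∨ empty)]) = {Retry, Reset, Init, Grant, Req}, add states in Sat(empty) with every successor in Z. Already a fixed point.
Sat(A[empty U A[(¬error ∧ empty) U (error ∨ empty)]]) = {Retry, Reset, Init, Grant, Req}
A[empty U A[empty U A[(¬error ∧ empty) U (error ∨ empty)]]]: least fixpoint, start Z0 = Sat(A[empty U A[(¬error ∧ empty) U (error ∨ empty)]]) = {Retry, Reset, Init, Grant, Req}, add states in Sat(empty) with every successor in Z. Already a fixed point.
Sat(A[empty U A[empty U A[(¬error ∧ empty) U (error ∨ empty)]]]) = {Retry, Reset, Init, Grant, Req}
Send ∉ Sat(A[empty U A[empty U A[(¬error ∧ empty) U (error ∨ empty)]]]) = {Retry, Reset, Init, Grant, Req}, so the formula does not hold at Send.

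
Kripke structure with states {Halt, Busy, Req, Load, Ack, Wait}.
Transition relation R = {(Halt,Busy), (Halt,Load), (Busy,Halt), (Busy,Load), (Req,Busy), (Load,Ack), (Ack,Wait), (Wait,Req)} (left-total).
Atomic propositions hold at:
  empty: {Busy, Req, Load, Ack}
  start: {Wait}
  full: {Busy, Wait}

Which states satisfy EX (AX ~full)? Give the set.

Sat(~full) = {Halt, Req, Load, Ack}
Sat(AX ~full) = {s : every successor in {Halt, Req, Load, Ack}} = {Busy, Load, Wait}
Sat(EX (AX ~full)) = {s : some successor in {Busy, Load, Wait}} = {Halt, Busy, Req, Ack}

{Halt, Busy, Req, Ack}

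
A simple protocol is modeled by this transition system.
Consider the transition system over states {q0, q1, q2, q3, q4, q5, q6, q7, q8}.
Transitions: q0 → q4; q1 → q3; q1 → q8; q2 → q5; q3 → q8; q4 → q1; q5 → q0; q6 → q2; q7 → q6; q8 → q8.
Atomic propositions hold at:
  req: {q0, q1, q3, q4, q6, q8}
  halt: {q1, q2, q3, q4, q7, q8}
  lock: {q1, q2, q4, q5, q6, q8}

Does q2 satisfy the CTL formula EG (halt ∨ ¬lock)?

No

Sat(¬lock) = {q0, q3, q7}
Sat(halt ∨ ¬lock) = {q0, q1, q2, q3, q4, q7, q8}
EG (halt ∨ ¬lock): greatest fixpoint, start Z0 = {q0, q1, q2, q3, q4, q7, q8}, keep only states in Sat with some successor in Z. Z1 = {q0, q1, q3, q4, q8}; fixed.
Sat(EG (halt ∨ ¬lock)) = {q0, q1, q3, q4, q8}
q2 ∉ Sat(EG (halt ∨ ¬lock)) = {q0, q1, q3, q4, q8}, so the formula does not hold at q2.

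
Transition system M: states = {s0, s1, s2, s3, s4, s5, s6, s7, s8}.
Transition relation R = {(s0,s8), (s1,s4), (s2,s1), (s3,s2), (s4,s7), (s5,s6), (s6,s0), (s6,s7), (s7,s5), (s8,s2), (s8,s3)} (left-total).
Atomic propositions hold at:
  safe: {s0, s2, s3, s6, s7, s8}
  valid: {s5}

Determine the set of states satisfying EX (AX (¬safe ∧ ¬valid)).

{s2, s3, s8}

Sat(¬safe) = {s1, s4, s5}
Sat(¬valid) = {s0, s1, s2, s3, s4, s6, s7, s8}
Sat(¬safe ∧ ¬valid) = {s1, s4}
Sat(AX (¬safe ∧ ¬valid)) = {s : every successor in {s1, s4}} = {s1, s2}
Sat(EX (AX (¬safe ∧ ¬valid))) = {s : some successor in {s1, s2}} = {s2, s3, s8}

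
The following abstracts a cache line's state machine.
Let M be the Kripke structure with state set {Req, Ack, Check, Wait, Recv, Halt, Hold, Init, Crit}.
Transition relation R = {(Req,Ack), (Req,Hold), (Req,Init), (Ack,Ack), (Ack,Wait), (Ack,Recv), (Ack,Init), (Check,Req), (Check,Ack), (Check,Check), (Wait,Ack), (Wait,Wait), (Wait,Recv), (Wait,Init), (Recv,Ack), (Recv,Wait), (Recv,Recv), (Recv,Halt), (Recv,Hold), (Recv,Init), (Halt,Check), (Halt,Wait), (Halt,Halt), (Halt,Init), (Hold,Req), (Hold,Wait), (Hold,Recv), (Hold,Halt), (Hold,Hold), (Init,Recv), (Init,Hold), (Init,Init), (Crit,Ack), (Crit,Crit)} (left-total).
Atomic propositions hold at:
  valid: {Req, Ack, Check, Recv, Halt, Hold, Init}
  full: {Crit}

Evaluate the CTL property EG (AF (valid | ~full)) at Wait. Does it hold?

Yes

Sat(~full) = {Req, Ack, Check, Wait, Recv, Halt, Hold, Init}
Sat(valid | ~full) = {Req, Ack, Check, Wait, Recv, Halt, Hold, Init}
AF (valid | ~full): least fixpoint, start Z0 = {Req, Ack, Check, Wait, Recv, Halt, Hold, Init}, add states with every successor in Z. Already a fixed point.
Sat(AF (valid | ~full)) = {Req, Ack, Check, Wait, Recv, Halt, Hold, Init}
EG (AF (valid | ~full)): greatest fixpoint, start Z0 = {Req, Ack, Check, Wait, Recv, Halt, Hold, Init}, keep only states in Sat with some successor in Z. Already a fixed point.
Sat(EG (AF (valid | ~full))) = {Req, Ack, Check, Wait, Recv, Halt, Hold, Init}
Wait ∈ Sat(EG (AF (valid | ~full))) = {Req, Ack, Check, Wait, Recv, Halt, Hold, Init}, so the formula holds at Wait.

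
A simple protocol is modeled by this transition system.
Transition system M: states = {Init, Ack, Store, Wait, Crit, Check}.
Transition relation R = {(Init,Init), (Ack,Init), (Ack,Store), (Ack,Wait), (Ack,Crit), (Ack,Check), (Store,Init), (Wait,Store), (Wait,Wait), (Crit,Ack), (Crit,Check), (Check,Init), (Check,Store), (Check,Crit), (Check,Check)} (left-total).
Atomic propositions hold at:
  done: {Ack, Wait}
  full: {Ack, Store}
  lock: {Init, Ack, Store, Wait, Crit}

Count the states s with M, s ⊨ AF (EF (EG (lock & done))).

Sat(lock & done) = {Ack, Wait}
EG (lock & done): greatest fixpoint, start Z0 = {Ack, Wait}, keep only states in Sat with some successor in Z. Already a fixed point.
Sat(EG (lock & done)) = {Ack, Wait}
EF (EG (lock & done)): least fixpoint, start Z0 = {Ack, Wait}, add states with some successor in Z. Z1 = {Ack, Wait, Crit}; Z2 = {Ack, Wait, Crit, Check}; fixed.
Sat(EF (EG (lock & done))) = {Ack, Wait, Crit, Check}
AF (EF (EG (lock & done))): least fixpoint, start Z0 = {Ack, Wait, Crit, Check}, add states with every successor in Z. Already a fixed point.
Sat(AF (EF (EG (lock & done)))) = {Ack, Wait, Crit, Check}
|Sat(AF (EF (EG (lock & done))))| = |{Ack, Wait, Crit, Check}| = 4.

4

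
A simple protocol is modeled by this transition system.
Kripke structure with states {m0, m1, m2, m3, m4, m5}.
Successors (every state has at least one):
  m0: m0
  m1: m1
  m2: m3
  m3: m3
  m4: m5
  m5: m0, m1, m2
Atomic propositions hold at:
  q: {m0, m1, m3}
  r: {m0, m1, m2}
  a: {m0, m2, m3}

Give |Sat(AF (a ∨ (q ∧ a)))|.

Sat(q ∧ a) = {m0, m3}
Sat(a ∨ (q ∧ a)) = {m0, m2, m3}
AF (a ∨ (q ∧ a)): least fixpoint, start Z0 = {m0, m2, m3}, add states with every successor in Z. Already a fixed point.
Sat(AF (a ∨ (q ∧ a))) = {m0, m2, m3}
|Sat(AF (a ∨ (q ∧ a)))| = |{m0, m2, m3}| = 3.

3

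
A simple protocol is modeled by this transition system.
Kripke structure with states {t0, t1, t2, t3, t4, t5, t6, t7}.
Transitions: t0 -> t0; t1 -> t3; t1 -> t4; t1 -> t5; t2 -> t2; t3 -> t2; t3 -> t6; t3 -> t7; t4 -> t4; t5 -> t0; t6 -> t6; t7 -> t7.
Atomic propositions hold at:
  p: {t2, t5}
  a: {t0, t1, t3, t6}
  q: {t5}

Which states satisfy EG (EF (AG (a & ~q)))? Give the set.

{t0, t1, t3, t5, t6}

Sat(~q) = {t0, t1, t2, t3, t4, t6, t7}
Sat(a & ~q) = {t0, t1, t3, t6}
AG (a & ~q): greatest fixpoint, start Z0 = {t0, t1, t3, t6}, keep only states in Sat with every successor in Z. Z1 = {t0, t6}; fixed.
Sat(AG (a & ~q)) = {t0, t6}
EF (AG (a & ~q)): least fixpoint, start Z0 = {t0, t6}, add states with some successor in Z. Z1 = {t0, t3, t5, t6}; Z2 = {t0, t1, t3, t5, t6}; fixed.
Sat(EF (AG (a & ~q))) = {t0, t1, t3, t5, t6}
EG (EF (AG (a & ~q))): greatest fixpoint, start Z0 = {t0, t1, t3, t5, t6}, keep only states in Sat with some successor in Z. Already a fixed point.
Sat(EG (EF (AG (a & ~q)))) = {t0, t1, t3, t5, t6}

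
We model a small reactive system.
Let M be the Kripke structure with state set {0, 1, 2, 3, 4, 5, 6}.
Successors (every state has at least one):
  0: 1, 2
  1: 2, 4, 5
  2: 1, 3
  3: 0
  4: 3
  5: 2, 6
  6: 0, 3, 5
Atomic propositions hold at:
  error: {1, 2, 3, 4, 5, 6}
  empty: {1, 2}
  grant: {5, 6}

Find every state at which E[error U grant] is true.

{1, 2, 5, 6}

E[error U grant]: least fixpoint, start Z0 = Sat(grant) = {5, 6}, add states in Sat(error) with some successor in Z. Z1 = {1, 5, 6}; Z2 = {1, 2, 5, 6}; fixed.
Sat(E[error U grant]) = {1, 2, 5, 6}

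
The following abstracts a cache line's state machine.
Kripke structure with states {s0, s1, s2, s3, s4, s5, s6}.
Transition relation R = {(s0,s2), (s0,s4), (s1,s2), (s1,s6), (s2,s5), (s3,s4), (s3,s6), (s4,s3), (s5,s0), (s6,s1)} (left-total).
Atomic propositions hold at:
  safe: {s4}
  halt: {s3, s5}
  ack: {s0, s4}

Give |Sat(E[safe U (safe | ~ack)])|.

6

Sat(~ack) = {s1, s2, s3, s5, s6}
Sat(safe | ~ack) = {s1, s2, s3, s4, s5, s6}
E[safe U (safe | ~ack)]: least fixpoint, start Z0 = Sat((safe | ~ack)) = {s1, s2, s3, s4, s5, s6}, add states in Sat(safe) with some successor in Z. Already a fixed point.
Sat(E[safe U (safe | ~ack)]) = {s1, s2, s3, s4, s5, s6}
|Sat(E[safe U (safe | ~ack)])| = |{s1, s2, s3, s4, s5, s6}| = 6.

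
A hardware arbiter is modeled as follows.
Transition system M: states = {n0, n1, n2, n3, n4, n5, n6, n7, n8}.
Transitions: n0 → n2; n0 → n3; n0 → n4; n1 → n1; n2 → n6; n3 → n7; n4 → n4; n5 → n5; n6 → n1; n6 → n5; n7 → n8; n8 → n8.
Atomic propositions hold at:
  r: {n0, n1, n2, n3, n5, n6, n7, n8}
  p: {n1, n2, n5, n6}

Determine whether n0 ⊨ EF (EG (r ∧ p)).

Sat(r ∧ p) = {n1, n2, n5, n6}
EG (r ∧ p): greatest fixpoint, start Z0 = {n1, n2, n5, n6}, keep only states in Sat with some successor in Z. Already a fixed point.
Sat(EG (r ∧ p)) = {n1, n2, n5, n6}
EF (EG (r ∧ p)): least fixpoint, start Z0 = {n1, n2, n5, n6}, add states with some successor in Z. Z1 = {n0, n1, n2, n5, n6}; fixed.
Sat(EF (EG (r ∧ p))) = {n0, n1, n2, n5, n6}
n0 ∈ Sat(EF (EG (r ∧ p))) = {n0, n1, n2, n5, n6}, so the formula holds at n0.

Yes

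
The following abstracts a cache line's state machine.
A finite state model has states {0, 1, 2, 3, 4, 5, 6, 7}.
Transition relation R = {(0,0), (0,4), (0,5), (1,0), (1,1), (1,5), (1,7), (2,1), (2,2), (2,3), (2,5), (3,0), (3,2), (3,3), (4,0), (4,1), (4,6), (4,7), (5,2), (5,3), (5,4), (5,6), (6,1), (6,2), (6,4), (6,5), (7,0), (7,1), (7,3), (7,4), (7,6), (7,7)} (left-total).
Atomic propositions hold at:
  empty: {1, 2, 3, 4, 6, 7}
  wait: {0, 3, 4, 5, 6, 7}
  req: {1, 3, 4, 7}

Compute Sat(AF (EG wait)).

{0, 3, 4, 5, 6, 7}

EG wait: greatest fixpoint, start Z0 = {0, 3, 4, 5, 6, 7}, keep only states in Sat with some successor in Z. Already a fixed point.
Sat(EG wait) = {0, 3, 4, 5, 6, 7}
AF (EG wait): least fixpoint, start Z0 = {0, 3, 4, 5, 6, 7}, add states with every successor in Z. Already a fixed point.
Sat(AF (EG wait)) = {0, 3, 4, 5, 6, 7}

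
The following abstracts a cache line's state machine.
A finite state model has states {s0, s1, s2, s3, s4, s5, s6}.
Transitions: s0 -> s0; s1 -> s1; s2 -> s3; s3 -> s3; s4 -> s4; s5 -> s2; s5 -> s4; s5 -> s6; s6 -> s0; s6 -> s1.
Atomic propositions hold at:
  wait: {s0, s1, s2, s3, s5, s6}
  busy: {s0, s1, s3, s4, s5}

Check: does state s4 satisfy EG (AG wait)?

AG wait: greatest fixpoint, start Z0 = {s0, s1, s2, s3, s5, s6}, keep only states in Sat with every successor in Z. Z1 = {s0, s1, s2, s3, s6}; fixed.
Sat(AG wait) = {s0, s1, s2, s3, s6}
EG (AG wait): greatest fixpoint, start Z0 = {s0, s1, s2, s3, s6}, keep only states in Sat with some successor in Z. Already a fixed point.
Sat(EG (AG wait)) = {s0, s1, s2, s3, s6}
s4 ∉ Sat(EG (AG wait)) = {s0, s1, s2, s3, s6}, so the formula does not hold at s4.

No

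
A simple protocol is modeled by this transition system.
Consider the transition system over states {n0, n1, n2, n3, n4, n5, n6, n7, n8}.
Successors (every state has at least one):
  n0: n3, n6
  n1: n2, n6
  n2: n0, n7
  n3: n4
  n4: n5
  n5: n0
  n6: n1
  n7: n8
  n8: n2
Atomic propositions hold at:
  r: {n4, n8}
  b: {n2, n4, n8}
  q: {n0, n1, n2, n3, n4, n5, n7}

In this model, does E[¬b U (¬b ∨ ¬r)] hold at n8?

No

Sat(¬b) = {n0, n1, n3, n5, n6, n7}
Sat(¬r) = {n0, n1, n2, n3, n5, n6, n7}
Sat(¬b ∨ ¬r) = {n0, n1, n2, n3, n5, n6, n7}
E[¬b U (¬b ∨ ¬r)]: least fixpoint, start Z0 = Sat((¬b ∨ ¬r)) = {n0, n1, n2, n3, n5, n6, n7}, add states in Sat(¬b) with some successor in Z. Already a fixed point.
Sat(E[¬b U (¬b ∨ ¬r)]) = {n0, n1, n2, n3, n5, n6, n7}
n8 ∉ Sat(E[¬b U (¬b ∨ ¬r)]) = {n0, n1, n2, n3, n5, n6, n7}, so the formula does not hold at n8.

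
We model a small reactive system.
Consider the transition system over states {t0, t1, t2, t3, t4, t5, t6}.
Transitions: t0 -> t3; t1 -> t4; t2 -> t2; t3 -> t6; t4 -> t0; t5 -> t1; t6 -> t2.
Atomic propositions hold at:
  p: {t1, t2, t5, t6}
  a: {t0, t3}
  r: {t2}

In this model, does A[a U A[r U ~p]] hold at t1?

No

Sat(~p) = {t0, t3, t4}
A[r U ~p]: least fixpoint, start Z0 = Sat(~p) = {t0, t3, t4}, add states in Sat(r) with every successor in Z. Already a fixed point.
Sat(A[r U ~p]) = {t0, t3, t4}
A[a U A[r U ~p]]: least fixpoint, start Z0 = Sat(A[r U ~p]) = {t0, t3, t4}, add states in Sat(a) with every successor in Z. Already a fixed point.
Sat(A[a U A[r U ~p]]) = {t0, t3, t4}
t1 ∉ Sat(A[a U A[r U ~p]]) = {t0, t3, t4}, so the formula does not hold at t1.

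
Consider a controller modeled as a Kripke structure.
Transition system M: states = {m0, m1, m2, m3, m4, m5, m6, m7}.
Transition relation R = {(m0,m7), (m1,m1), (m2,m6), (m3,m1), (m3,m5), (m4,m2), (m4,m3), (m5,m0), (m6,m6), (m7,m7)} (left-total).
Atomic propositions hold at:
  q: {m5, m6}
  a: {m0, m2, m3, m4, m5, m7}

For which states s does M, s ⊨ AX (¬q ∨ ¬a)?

Sat(¬q) = {m0, m1, m2, m3, m4, m7}
Sat(¬a) = {m1, m6}
Sat(¬q ∨ ¬a) = {m0, m1, m2, m3, m4, m6, m7}
Sat(AX (¬q ∨ ¬a)) = {s : every successor in {m0, m1, m2, m3, m4, m6, m7}} = {m0, m1, m2, m4, m5, m6, m7}

{m0, m1, m2, m4, m5, m6, m7}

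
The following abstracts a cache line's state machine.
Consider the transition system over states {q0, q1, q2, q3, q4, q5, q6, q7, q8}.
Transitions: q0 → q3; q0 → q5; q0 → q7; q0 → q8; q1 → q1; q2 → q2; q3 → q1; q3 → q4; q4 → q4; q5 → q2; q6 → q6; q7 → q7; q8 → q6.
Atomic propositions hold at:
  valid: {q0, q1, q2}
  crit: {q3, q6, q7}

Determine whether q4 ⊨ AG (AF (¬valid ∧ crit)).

No

Sat(¬valid) = {q3, q4, q5, q6, q7, q8}
Sat(¬valid ∧ crit) = {q3, q6, q7}
AF (¬valid ∧ crit): least fixpoint, start Z0 = {q3, q6, q7}, add states with every successor in Z. Z1 = {q3, q6, q7, q8}; fixed.
Sat(AF (¬valid ∧ crit)) = {q3, q6, q7, q8}
AG (AF (¬valid ∧ crit)): greatest fixpoint, start Z0 = {q3, q6, q7, q8}, keep only states in Sat with every successor in Z. Z1 = {q6, q7, q8}; fixed.
Sat(AG (AF (¬valid ∧ crit))) = {q6, q7, q8}
q4 ∉ Sat(AG (AF (¬valid ∧ crit))) = {q6, q7, q8}, so the formula does not hold at q4.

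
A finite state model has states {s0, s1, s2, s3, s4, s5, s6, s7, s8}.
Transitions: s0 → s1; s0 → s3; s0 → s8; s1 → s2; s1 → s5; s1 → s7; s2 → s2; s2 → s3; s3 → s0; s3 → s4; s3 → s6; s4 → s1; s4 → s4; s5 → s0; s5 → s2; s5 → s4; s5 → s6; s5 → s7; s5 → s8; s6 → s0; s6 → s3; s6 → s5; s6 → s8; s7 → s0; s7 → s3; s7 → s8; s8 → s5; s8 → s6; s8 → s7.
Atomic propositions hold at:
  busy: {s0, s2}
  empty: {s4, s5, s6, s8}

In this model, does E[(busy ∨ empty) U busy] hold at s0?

Yes

Sat(busy ∨ empty) = {s0, s2, s4, s5, s6, s8}
E[(busy ∨ empty) U busy]: least fixpoint, start Z0 = Sat(busy) = {s0, s2}, add states in Sat(busy ∨ empty) with some successor in Z. Z1 = {s0, s2, s5, s6}; Z2 = {s0, s2, s5, s6, s8}; fixed.
Sat(E[(busy ∨ empty) U busy]) = {s0, s2, s5, s6, s8}
s0 ∈ Sat(E[(busy ∨ empty) U busy]) = {s0, s2, s5, s6, s8}, so the formula holds at s0.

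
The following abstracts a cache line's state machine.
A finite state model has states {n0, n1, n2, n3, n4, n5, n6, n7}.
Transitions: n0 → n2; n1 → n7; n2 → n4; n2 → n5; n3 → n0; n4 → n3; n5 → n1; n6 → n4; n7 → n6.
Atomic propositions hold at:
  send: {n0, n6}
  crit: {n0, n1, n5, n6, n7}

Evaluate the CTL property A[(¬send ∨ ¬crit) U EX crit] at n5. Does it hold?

Yes

Sat(¬send) = {n1, n2, n3, n4, n5, n7}
Sat(¬crit) = {n2, n3, n4}
Sat(¬send ∨ ¬crit) = {n1, n2, n3, n4, n5, n7}
Sat(EX crit) = {s : some successor in {n0, n1, n5, n6, n7}} = {n1, n2, n3, n5, n7}
A[(¬send ∨ ¬crit) U EX crit]: least fixpoint, start Z0 = Sat(EX crit) = {n1, n2, n3, n5, n7}, add states in Sat(¬send ∨ ¬crit) with every successor in Z. Z1 = {n1, n2, n3, n4, n5, n7}; fixed.
Sat(A[(¬send ∨ ¬crit) U EX crit]) = {n1, n2, n3, n4, n5, n7}
n5 ∈ Sat(A[(¬send ∨ ¬crit) U EX crit]) = {n1, n2, n3, n4, n5, n7}, so the formula holds at n5.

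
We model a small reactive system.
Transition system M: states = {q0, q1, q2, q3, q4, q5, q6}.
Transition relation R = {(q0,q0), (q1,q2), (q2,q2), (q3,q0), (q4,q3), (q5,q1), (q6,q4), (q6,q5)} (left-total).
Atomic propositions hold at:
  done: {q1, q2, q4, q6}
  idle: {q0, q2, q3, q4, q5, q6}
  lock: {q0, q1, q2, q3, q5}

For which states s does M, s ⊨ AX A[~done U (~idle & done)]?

Sat(~done) = {q0, q3, q5}
Sat(~idle) = {q1}
Sat(~idle & done) = {q1}
A[~done U (~idle & done)]: least fixpoint, start Z0 = Sat((~idle & done)) = {q1}, add states in Sat(~done) with every successor in Z. Z1 = {q1, q5}; fixed.
Sat(A[~done U (~idle & done)]) = {q1, q5}
Sat(AX A[~done U (~idle & done)]) = {s : every successor in {q1, q5}} = {q5}

{q5}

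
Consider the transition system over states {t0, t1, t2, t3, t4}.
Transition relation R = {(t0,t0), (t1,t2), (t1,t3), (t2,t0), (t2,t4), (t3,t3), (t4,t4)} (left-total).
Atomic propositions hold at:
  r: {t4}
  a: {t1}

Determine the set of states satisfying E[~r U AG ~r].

{t0, t1, t2, t3}

Sat(~r) = {t0, t1, t2, t3}
AG ~r: greatest fixpoint, start Z0 = {t0, t1, t2, t3}, keep only states in Sat with every successor in Z. Z1 = {t0, t1, t3}; Z2 = {t0, t3}; fixed.
Sat(AG ~r) = {t0, t3}
E[~r U AG ~r]: least fixpoint, start Z0 = Sat(AG ~r) = {t0, t3}, add states in Sat(~r) with some successor in Z. Z1 = {t0, t1, t2, t3}; fixed.
Sat(E[~r U AG ~r]) = {t0, t1, t2, t3}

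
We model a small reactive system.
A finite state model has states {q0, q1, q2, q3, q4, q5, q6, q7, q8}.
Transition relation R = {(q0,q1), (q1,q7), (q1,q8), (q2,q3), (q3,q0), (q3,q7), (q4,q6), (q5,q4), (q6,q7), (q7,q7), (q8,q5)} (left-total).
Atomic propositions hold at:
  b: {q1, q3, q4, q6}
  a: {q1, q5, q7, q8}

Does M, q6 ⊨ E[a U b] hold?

Yes

E[a U b]: least fixpoint, start Z0 = Sat(b) = {q1, q3, q4, q6}, add states in Sat(a) with some successor in Z. Z1 = {q1, q3, q4, q5, q6}; Z2 = {q1, q3, q4, q5, q6, q8}; fixed.
Sat(E[a U b]) = {q1, q3, q4, q5, q6, q8}
q6 ∈ Sat(E[a U b]) = {q1, q3, q4, q5, q6, q8}, so the formula holds at q6.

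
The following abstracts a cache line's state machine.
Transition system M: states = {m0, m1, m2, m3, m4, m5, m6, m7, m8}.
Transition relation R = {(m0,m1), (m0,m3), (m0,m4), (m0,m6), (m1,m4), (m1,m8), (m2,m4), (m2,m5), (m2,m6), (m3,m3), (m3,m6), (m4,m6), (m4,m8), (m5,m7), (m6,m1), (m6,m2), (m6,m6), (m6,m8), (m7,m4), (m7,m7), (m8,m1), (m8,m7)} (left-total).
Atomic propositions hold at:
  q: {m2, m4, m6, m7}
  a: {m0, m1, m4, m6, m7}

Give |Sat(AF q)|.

AF q: least fixpoint, start Z0 = {m2, m4, m6, m7}, add states with every successor in Z. Z1 = {m2, m4, m5, m6, m7}; fixed.
Sat(AF q) = {m2, m4, m5, m6, m7}
|Sat(AF q)| = |{m2, m4, m5, m6, m7}| = 5.

5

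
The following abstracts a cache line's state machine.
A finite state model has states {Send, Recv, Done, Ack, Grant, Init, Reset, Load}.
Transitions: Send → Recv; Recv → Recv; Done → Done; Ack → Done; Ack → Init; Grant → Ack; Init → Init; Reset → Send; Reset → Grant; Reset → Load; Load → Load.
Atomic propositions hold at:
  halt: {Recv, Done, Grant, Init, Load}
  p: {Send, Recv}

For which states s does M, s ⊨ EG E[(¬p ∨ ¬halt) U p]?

{Send, Recv, Reset}

Sat(¬p) = {Done, Ack, Grant, Init, Reset, Load}
Sat(¬halt) = {Send, Ack, Reset}
Sat(¬p ∨ ¬halt) = {Send, Done, Ack, Grant, Init, Reset, Load}
E[(¬p ∨ ¬halt) U p]: least fixpoint, start Z0 = Sat(p) = {Send, Recv}, add states in Sat(¬p ∨ ¬halt) with some successor in Z. Z1 = {Send, Recv, Reset}; fixed.
Sat(E[(¬p ∨ ¬halt) U p]) = {Send, Recv, Reset}
EG E[(¬p ∨ ¬halt) U p]: greatest fixpoint, start Z0 = {Send, Recv, Reset}, keep only states in Sat with some successor in Z. Already a fixed point.
Sat(EG E[(¬p ∨ ¬halt) U p]) = {Send, Recv, Reset}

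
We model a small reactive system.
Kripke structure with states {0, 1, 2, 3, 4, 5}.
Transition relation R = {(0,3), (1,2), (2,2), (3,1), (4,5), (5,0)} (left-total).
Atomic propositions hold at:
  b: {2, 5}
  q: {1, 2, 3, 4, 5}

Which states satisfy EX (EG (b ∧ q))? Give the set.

Sat(b ∧ q) = {2, 5}
EG (b ∧ q): greatest fixpoint, start Z0 = {2, 5}, keep only states in Sat with some successor in Z. Z1 = {2}; fixed.
Sat(EG (b ∧ q)) = {2}
Sat(EX (EG (b ∧ q))) = {s : some successor in {2}} = {1, 2}

{1, 2}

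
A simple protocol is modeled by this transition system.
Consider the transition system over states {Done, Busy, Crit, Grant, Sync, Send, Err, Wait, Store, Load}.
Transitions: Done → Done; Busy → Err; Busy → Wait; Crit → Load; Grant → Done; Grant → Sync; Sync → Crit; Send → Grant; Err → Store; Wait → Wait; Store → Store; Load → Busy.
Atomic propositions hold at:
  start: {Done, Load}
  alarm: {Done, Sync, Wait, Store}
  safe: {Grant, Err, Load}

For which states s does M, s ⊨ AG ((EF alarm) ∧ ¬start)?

EF alarm: least fixpoint, start Z0 = {Done, Sync, Wait, Store}, add states with some successor in Z. Z1 = {Done, Busy, Grant, Sync, Err, Wait, Store}; Z2 = {Done, Busy, Grant, Sync, Send, Err, Wait, Store, Load}; Z3 = {Done, Busy, Crit, Grant, Sync, Send, Err, Wait, Store, Load}; fixed.
Sat(EF alarm) = {Done, Busy, Crit, Grant, Sync, Send, Err, Wait, Store, Load}
Sat(¬start) = {Busy, Crit, Grant, Sync, Send, Err, Wait, Store}
Sat((EF alarm) ∧ ¬start) = {Busy, Crit, Grant, Sync, Send, Err, Wait, Store}
AG ((EF alarm) ∧ ¬start): greatest fixpoint, start Z0 = {Busy, Crit, Grant, Sync, Send, Err, Wait, Store}, keep only states in Sat with every successor in Z. Z1 = {Busy, Sync, Send, Err, Wait, Store}; Z2 = {Busy, Err, Wait, Store}; fixed.
Sat(AG ((EF alarm) ∧ ¬start)) = {Busy, Err, Wait, Store}

{Busy, Err, Wait, Store}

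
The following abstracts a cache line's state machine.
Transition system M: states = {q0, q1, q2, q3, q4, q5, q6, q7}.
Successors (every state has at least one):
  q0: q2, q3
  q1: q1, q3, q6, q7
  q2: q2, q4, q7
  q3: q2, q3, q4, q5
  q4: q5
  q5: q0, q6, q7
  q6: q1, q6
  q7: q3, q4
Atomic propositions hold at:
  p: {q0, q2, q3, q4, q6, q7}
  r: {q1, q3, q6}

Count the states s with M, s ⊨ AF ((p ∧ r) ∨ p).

7

Sat(p ∧ r) = {q3, q6}
Sat((p ∧ r) ∨ p) = {q0, q2, q3, q4, q6, q7}
AF ((p ∧ r) ∨ p): least fixpoint, start Z0 = {q0, q2, q3, q4, q6, q7}, add states with every successor in Z. Z1 = {q0, q2, q3, q4, q5, q6, q7}; fixed.
Sat(AF ((p ∧ r) ∨ p)) = {q0, q2, q3, q4, q5, q6, q7}
|Sat(AF ((p ∧ r) ∨ p))| = |{q0, q2, q3, q4, q5, q6, q7}| = 7.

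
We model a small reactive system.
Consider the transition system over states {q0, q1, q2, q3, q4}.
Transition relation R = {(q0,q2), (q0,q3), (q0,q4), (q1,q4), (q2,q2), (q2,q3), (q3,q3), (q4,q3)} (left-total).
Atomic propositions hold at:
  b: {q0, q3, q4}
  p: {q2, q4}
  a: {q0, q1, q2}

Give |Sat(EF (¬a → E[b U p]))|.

4

Sat(¬a) = {q3, q4}
E[b U p]: least fixpoint, start Z0 = Sat(p) = {q2, q4}, add states in Sat(b) with some successor in Z. Z1 = {q0, q2, q4}; fixed.
Sat(E[b U p]) = {q0, q2, q4}
Sat(¬a → E[b U p]) = {q0, q1, q2, q4}
EF (¬a → E[b U p]): least fixpoint, start Z0 = {q0, q1, q2, q4}, add states with some successor in Z. Already a fixed point.
Sat(EF (¬a → E[b U p])) = {q0, q1, q2, q4}
|Sat(EF (¬a → E[b U p]))| = |{q0, q1, q2, q4}| = 4.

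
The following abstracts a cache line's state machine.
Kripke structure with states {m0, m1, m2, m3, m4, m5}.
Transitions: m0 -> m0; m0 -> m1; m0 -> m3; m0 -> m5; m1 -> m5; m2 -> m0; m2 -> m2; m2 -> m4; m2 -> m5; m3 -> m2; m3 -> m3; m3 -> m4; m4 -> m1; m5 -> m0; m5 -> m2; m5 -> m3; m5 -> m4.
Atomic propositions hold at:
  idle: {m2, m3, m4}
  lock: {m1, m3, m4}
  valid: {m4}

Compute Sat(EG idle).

{m2, m3}

EG idle: greatest fixpoint, start Z0 = {m2, m3, m4}, keep only states in Sat with some successor in Z. Z1 = {m2, m3}; fixed.
Sat(EG idle) = {m2, m3}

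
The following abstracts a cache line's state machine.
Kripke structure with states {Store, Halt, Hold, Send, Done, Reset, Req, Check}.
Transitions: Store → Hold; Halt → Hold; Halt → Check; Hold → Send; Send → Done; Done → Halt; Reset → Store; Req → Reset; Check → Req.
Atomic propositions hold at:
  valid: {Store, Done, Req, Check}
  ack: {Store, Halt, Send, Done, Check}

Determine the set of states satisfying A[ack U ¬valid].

Sat(¬valid) = {Halt, Hold, Send, Reset}
A[ack U ¬valid]: least fixpoint, start Z0 = Sat(¬valid) = {Halt, Hold, Send, Reset}, add states in Sat(ack) with every successor in Z. Z1 = {Store, Halt, Hold, Send, Done, Reset}; fixed.
Sat(A[ack U ¬valid]) = {Store, Halt, Hold, Send, Done, Reset}

{Store, Halt, Hold, Send, Done, Reset}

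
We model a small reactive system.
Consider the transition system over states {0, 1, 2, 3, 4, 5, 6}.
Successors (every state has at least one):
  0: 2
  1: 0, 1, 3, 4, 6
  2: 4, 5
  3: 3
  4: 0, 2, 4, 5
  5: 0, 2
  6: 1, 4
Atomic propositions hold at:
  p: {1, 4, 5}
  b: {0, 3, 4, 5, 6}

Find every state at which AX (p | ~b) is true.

{0, 2, 6}

Sat(~b) = {1, 2}
Sat(p | ~b) = {1, 2, 4, 5}
Sat(AX (p | ~b)) = {s : every successor in {1, 2, 4, 5}} = {0, 2, 6}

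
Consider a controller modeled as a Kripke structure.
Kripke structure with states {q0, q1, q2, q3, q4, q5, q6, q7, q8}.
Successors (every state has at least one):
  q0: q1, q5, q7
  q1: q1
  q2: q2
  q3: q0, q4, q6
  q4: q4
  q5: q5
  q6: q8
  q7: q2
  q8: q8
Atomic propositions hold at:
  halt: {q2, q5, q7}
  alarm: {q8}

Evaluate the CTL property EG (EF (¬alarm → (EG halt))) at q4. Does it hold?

Sat(¬alarm) = {q0, q1, q2, q3, q4, q5, q6, q7}
EG halt: greatest fixpoint, start Z0 = {q2, q5, q7}, keep only states in Sat with some successor in Z. Already a fixed point.
Sat(EG halt) = {q2, q5, q7}
Sat(¬alarm → (EG halt)) = {q2, q5, q7, q8}
EF (¬alarm → (EG halt)): least fixpoint, start Z0 = {q2, q5, q7, q8}, add states with some successor in Z. Z1 = {q0, q2, q5, q6, q7, q8}; Z2 = {q0, q2, q3, q5, q6, q7, q8}; fixed.
Sat(EF (¬alarm → (EG halt))) = {q0, q2, q3, q5, q6, q7, q8}
EG (EF (¬alarm → (EG halt))): greatest fixpoint, start Z0 = {q0, q2, q3, q5, q6, q7, q8}, keep only states in Sat with some successor in Z. Already a fixed point.
Sat(EG (EF (¬alarm → (EG halt)))) = {q0, q2, q3, q5, q6, q7, q8}
q4 ∉ Sat(EG (EF (¬alarm → (EG halt)))) = {q0, q2, q3, q5, q6, q7, q8}, so the formula does not hold at q4.

No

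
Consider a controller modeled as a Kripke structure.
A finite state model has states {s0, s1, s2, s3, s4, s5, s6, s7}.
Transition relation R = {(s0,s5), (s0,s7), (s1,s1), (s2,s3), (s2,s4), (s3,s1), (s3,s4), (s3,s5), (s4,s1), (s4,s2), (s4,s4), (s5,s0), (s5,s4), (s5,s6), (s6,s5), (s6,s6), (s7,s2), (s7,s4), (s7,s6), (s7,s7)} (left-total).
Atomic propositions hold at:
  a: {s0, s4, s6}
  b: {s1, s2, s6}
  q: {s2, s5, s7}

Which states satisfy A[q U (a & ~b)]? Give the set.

{s0, s4}

Sat(~b) = {s0, s3, s4, s5, s7}
Sat(a & ~b) = {s0, s4}
A[q U (a & ~b)]: least fixpoint, start Z0 = Sat((a & ~b)) = {s0, s4}, add states in Sat(q) with every successor in Z. Already a fixed point.
Sat(A[q U (a & ~b)]) = {s0, s4}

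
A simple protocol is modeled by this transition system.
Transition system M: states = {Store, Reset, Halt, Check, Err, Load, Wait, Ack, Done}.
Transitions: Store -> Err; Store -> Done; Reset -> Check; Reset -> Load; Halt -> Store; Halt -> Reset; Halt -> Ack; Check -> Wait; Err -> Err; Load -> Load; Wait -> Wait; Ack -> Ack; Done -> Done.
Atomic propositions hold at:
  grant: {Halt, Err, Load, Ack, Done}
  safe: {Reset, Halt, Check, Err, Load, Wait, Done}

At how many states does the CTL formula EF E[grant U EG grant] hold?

7

EG grant: greatest fixpoint, start Z0 = {Halt, Err, Load, Ack, Done}, keep only states in Sat with some successor in Z. Already a fixed point.
Sat(EG grant) = {Halt, Err, Load, Ack, Done}
E[grant U EG grant]: least fixpoint, start Z0 = Sat(EG grant) = {Halt, Err, Load, Ack, Done}, add states in Sat(grant) with some successor in Z. Already a fixed point.
Sat(E[grant U EG grant]) = {Halt, Err, Load, Ack, Done}
EF E[grant U EG grant]: least fixpoint, start Z0 = {Halt, Err, Load, Ack, Done}, add states with some successor in Z. Z1 = {Store, Reset, Halt, Err, Load, Ack, Done}; fixed.
Sat(EF E[grant U EG grant]) = {Store, Reset, Halt, Err, Load, Ack, Done}
|Sat(EF E[grant U EG grant])| = |{Store, Reset, Halt, Err, Load, Ack, Done}| = 7.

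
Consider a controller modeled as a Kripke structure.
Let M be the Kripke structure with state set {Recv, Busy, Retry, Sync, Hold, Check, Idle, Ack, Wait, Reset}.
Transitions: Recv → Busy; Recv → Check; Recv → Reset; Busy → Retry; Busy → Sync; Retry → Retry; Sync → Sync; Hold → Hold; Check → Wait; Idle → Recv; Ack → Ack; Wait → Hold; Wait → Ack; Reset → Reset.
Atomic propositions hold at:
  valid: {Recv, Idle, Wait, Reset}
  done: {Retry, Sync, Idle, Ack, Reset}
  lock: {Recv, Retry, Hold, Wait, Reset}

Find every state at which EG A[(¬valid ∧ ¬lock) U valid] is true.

{Recv, Idle, Reset}

Sat(¬valid) = {Busy, Retry, Sync, Hold, Check, Ack}
Sat(¬lock) = {Busy, Sync, Check, Idle, Ack}
Sat(¬valid ∧ ¬lock) = {Busy, Sync, Check, Ack}
A[(¬valid ∧ ¬lock) U valid]: least fixpoint, start Z0 = Sat(valid) = {Recv, Idle, Wait, Reset}, add states in Sat(¬valid ∧ ¬lock) with every successor in Z. Z1 = {Recv, Check, Idle, Wait, Reset}; fixed.
Sat(A[(¬valid ∧ ¬lock) U valid]) = {Recv, Check, Idle, Wait, Reset}
EG A[(¬valid ∧ ¬lock) U valid]: greatest fixpoint, start Z0 = {Recv, Check, Idle, Wait, Reset}, keep only states in Sat with some successor in Z. Z1 = {Recv, Check, Idle, Reset}; Z2 = {Recv, Idle, Reset}; fixed.
Sat(EG A[(¬valid ∧ ¬lock) U valid]) = {Recv, Idle, Reset}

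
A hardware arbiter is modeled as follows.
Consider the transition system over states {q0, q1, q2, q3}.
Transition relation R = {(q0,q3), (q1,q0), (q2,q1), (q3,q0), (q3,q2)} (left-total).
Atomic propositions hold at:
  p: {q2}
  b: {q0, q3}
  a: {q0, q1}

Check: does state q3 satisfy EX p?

Sat(EX p) = {s : some successor in {q2}} = {q3}
q3 ∈ Sat(EX p) = {q3}, so the formula holds at q3.

Yes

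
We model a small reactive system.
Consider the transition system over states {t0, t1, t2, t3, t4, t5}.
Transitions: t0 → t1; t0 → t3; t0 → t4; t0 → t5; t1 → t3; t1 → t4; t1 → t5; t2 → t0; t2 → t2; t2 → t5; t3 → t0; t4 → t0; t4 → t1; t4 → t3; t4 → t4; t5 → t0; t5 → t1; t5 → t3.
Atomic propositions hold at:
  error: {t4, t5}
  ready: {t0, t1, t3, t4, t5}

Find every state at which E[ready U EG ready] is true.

EG ready: greatest fixpoint, start Z0 = {t0, t1, t3, t4, t5}, keep only states in Sat with some successor in Z. Already a fixed point.
Sat(EG ready) = {t0, t1, t3, t4, t5}
E[ready U EG ready]: least fixpoint, start Z0 = Sat(EG ready) = {t0, t1, t3, t4, t5}, add states in Sat(ready) with some successor in Z. Already a fixed point.
Sat(E[ready U EG ready]) = {t0, t1, t3, t4, t5}

{t0, t1, t3, t4, t5}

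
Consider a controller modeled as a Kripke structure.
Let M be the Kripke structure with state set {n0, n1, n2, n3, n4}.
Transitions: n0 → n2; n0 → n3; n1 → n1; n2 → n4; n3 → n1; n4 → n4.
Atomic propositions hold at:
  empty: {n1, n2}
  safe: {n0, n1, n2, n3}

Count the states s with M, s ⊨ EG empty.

1

EG empty: greatest fixpoint, start Z0 = {n1, n2}, keep only states in Sat with some successor in Z. Z1 = {n1}; fixed.
Sat(EG empty) = {n1}
|Sat(EG empty)| = |{n1}| = 1.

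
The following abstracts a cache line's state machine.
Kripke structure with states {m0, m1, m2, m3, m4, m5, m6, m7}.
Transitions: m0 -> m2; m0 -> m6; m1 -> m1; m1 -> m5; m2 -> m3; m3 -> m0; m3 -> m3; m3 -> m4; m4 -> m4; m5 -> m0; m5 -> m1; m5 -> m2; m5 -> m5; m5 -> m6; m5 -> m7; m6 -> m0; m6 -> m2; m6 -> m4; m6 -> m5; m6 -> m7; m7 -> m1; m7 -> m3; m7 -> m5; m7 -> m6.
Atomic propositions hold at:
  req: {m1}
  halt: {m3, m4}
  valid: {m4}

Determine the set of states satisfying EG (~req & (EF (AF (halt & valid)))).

{m0, m2, m3, m4, m5, m6, m7}

Sat(~req) = {m0, m2, m3, m4, m5, m6, m7}
Sat(halt & valid) = {m4}
AF (halt & valid): least fixpoint, start Z0 = {m4}, add states with every successor in Z. Already a fixed point.
Sat(AF (halt & valid)) = {m4}
EF (AF (halt & valid)): least fixpoint, start Z0 = {m4}, add states with some successor in Z. Z1 = {m3, m4, m6}; Z2 = {m0, m2, m3, m4, m5, m6, m7}; Z3 = {m0, m1, m2, m3, m4, m5, m6, m7}; fixed.
Sat(EF (AF (halt & valid))) = {m0, m1, m2, m3, m4, m5, m6, m7}
Sat(~req & (EF (AF (halt & valid)))) = {m0, m2, m3, m4, m5, m6, m7}
EG (~req & (EF (AF (halt & valid)))): greatest fixpoint, start Z0 = {m0, m2, m3, m4, m5, m6, m7}, keep only states in Sat with some successor in Z. Already a fixed point.
Sat(EG (~req & (EF (AF (halt & valid))))) = {m0, m2, m3, m4, m5, m6, m7}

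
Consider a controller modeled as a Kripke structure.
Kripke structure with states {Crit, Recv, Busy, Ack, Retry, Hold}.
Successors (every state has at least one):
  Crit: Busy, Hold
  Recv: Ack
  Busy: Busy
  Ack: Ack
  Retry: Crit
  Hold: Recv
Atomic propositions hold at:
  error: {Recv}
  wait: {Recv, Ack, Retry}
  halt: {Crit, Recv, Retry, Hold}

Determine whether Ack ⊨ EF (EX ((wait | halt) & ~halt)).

Yes

Sat(wait | halt) = {Crit, Recv, Ack, Retry, Hold}
Sat(~halt) = {Busy, Ack}
Sat((wait | halt) & ~halt) = {Ack}
Sat(EX ((wait | halt) & ~halt)) = {s : some successor in {Ack}} = {Recv, Ack}
EF (EX ((wait | halt) & ~halt)): least fixpoint, start Z0 = {Recv, Ack}, add states with some successor in Z. Z1 = {Recv, Ack, Hold}; Z2 = {Crit, Recv, Ack, Hold}; Z3 = {Crit, Recv, Ack, Retry, Hold}; fixed.
Sat(EF (EX ((wait | halt) & ~halt))) = {Crit, Recv, Ack, Retry, Hold}
Ack ∈ Sat(EF (EX ((wait | halt) & ~halt))) = {Crit, Recv, Ack, Retry, Hold}, so the formula holds at Ack.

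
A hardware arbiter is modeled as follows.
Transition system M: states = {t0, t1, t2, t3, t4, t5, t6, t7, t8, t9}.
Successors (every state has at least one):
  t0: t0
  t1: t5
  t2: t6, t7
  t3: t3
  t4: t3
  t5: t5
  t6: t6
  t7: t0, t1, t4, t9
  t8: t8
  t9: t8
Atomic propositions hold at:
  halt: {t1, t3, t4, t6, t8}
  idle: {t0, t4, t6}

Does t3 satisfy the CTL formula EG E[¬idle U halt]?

Sat(¬idle) = {t1, t2, t3, t5, t7, t8, t9}
E[¬idle U halt]: least fixpoint, start Z0 = Sat(halt) = {t1, t3, t4, t6, t8}, add states in Sat(¬idle) with some successor in Z. Z1 = {t1, t2, t3, t4, t6, t7, t8, t9}; fixed.
Sat(E[¬idle U halt]) = {t1, t2, t3, t4, t6, t7, t8, t9}
EG E[¬idle U halt]: greatest fixpoint, start Z0 = {t1, t2, t3, t4, t6, t7, t8, t9}, keep only states in Sat with some successor in Z. Z1 = {t2, t3, t4, t6, t7, t8, t9}; fixed.
Sat(EG E[¬idle U halt]) = {t2, t3, t4, t6, t7, t8, t9}
t3 ∈ Sat(EG E[¬idle U halt]) = {t2, t3, t4, t6, t7, t8, t9}, so the formula holds at t3.

Yes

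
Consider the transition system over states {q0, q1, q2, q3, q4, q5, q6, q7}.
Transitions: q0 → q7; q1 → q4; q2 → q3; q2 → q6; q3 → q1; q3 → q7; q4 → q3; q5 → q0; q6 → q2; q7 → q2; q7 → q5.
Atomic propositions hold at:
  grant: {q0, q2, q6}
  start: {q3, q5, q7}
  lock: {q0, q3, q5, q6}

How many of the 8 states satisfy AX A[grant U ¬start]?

Sat(¬start) = {q0, q1, q2, q4, q6}
A[grant U ¬start]: least fixpoint, start Z0 = Sat(¬start) = {q0, q1, q2, q4, q6}, add states in Sat(grant) with every successor in Z. Already a fixed point.
Sat(A[grant U ¬start]) = {q0, q1, q2, q4, q6}
Sat(AX A[grant U ¬start]) = {s : every successor in {q0, q1, q2, q4, q6}} = {q1, q5, q6}
|Sat(AX A[grant U ¬start])| = |{q1, q5, q6}| = 3.

3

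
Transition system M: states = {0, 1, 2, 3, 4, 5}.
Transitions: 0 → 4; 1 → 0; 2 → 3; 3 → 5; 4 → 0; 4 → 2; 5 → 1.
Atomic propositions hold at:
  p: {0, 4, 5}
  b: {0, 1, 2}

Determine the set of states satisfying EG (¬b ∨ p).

Sat(¬b) = {3, 4, 5}
Sat(¬b ∨ p) = {0, 3, 4, 5}
EG (¬b ∨ p): greatest fixpoint, start Z0 = {0, 3, 4, 5}, keep only states in Sat with some successor in Z. Z1 = {0, 3, 4}; Z2 = {0, 4}; fixed.
Sat(EG (¬b ∨ p)) = {0, 4}

{0, 4}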